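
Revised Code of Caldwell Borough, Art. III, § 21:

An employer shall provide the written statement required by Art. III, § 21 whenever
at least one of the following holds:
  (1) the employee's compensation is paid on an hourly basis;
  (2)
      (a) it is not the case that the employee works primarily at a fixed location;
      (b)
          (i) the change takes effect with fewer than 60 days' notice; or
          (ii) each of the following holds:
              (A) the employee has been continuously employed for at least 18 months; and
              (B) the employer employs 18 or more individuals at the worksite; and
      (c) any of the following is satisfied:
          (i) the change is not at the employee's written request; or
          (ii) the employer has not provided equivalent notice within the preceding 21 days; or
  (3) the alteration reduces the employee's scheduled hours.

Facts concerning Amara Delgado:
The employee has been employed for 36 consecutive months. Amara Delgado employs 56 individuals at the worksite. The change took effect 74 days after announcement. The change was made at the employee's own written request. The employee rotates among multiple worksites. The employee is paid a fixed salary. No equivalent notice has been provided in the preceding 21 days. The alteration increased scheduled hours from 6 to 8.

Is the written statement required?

Yes — required.

(1) hourly-paid — not satisfied.
(a) not (fixed location) — satisfied.
(i) < 60 days' notice — fails.
(A) tenure ≥ 18 mo. — satisfied.
(B) ≥ 18 at site — holds.
So (ii) is satisfied (T AND T).
(b) = F OR T = true.
(i) not employee-requested — not met.
(ii) no recent notice — met.
So (c) is satisfied (F OR T).
So (2) is satisfied (T AND T AND T).
(3) hours reduced — not met.
So Overall is satisfied (F OR T OR F).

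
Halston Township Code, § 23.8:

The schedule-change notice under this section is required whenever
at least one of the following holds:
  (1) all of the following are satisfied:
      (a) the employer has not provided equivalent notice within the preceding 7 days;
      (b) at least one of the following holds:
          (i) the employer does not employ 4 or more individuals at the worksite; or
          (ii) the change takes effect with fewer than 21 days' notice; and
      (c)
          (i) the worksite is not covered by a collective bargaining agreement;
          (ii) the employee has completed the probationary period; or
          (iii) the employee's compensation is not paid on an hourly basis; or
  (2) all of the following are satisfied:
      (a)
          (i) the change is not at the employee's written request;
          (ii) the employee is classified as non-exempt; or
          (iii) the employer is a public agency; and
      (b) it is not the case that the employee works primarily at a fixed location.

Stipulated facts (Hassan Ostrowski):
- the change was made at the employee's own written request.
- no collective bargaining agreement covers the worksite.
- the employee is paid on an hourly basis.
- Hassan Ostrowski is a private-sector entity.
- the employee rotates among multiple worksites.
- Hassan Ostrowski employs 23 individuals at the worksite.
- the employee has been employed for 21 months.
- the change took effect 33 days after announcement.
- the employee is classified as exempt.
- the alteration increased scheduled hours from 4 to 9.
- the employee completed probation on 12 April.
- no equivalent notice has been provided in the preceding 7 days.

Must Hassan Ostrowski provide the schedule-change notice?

(a) no recent notice — satisfied.
(i) not (≥ 4 at site) — fails.
(ii) < 21 days' notice — not met.
So (b) is not satisfied (F OR F).
(i) no CBA — holds.
(ii) past probation — holds.
(iii) not (hourly-paid) — not satisfied.
(c): T OR T OR F → true.
So (1) is not satisfied (T AND F AND T).
(i) not employee-requested — not met.
(ii) non-exempt — not satisfied.
(iii) public agency — not satisfied.
(a): F OR F OR F → false.
(b) not (fixed location) — satisfied.
(2) = F AND T = false.
So Overall is not satisfied (F OR F).

No — not required.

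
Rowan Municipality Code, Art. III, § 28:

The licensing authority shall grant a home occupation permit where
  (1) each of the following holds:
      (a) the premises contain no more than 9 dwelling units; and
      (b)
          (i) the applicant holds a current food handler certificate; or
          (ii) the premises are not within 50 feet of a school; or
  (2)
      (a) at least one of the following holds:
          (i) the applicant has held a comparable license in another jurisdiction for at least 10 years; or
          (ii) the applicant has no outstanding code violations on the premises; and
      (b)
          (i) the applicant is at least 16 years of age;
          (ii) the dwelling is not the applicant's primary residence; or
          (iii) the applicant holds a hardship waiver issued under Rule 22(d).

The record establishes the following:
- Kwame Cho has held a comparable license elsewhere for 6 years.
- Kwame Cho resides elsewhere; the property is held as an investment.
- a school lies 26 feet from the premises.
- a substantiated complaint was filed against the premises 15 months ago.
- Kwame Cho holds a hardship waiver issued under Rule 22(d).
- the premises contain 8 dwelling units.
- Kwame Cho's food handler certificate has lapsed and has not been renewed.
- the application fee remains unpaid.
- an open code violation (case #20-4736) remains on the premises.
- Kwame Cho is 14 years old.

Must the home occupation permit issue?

No — denied.

(a) ≤ 9 units — met.
(i) food handler cert. — fails.
(ii) ≥50 ft from school — not met.
So (b) is not satisfied (F OR F).
(1) = T AND F = false.
(i) prior license ≥ 10 yr — not satisfied.
(ii) no code violations — not satisfied.
So (a) is not satisfied (F OR F).
(i) age ≥ 16 — not satisfied.
(ii) not (primary residence) — satisfied.
(iii) hardship waiver — satisfied.
(b): F OR T OR T → true.
(2): F AND T → false.
Overall = F OR F = false.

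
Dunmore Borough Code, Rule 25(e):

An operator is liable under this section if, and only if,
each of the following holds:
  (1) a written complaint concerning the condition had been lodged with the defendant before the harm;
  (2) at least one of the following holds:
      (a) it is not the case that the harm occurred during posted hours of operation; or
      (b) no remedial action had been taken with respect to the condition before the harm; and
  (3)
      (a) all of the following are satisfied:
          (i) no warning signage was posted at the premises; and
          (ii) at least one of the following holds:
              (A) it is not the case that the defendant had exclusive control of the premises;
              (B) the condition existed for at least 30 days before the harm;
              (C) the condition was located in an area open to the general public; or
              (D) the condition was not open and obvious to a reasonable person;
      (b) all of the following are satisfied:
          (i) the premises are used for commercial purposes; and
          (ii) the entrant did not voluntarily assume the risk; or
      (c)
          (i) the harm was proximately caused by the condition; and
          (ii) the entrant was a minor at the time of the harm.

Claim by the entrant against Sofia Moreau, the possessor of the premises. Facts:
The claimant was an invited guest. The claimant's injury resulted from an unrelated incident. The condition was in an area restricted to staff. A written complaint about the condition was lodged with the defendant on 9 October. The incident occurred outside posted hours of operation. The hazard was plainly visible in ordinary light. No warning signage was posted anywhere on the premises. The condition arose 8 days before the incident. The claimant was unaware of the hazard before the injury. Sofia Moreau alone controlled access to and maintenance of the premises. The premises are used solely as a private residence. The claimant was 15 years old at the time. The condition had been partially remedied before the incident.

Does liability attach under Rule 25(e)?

No — not liable.

(1) complaint lodged — holds.
(a) not (during posted hours) — met.
(b) no remedial action — not satisfied.
So (2) is satisfied (T OR F).
(i) no signage posted — met.
(A) not (exclusive control) — fails.
(B) condition ≥30 days old — fails.
(C) public area — fails.
(D) not open/obvious — not satisfied.
So (ii) is not satisfied (F OR F OR F OR F).
So (a) is not satisfied (T AND F).
(i) commercial use — not met.
(ii) no assumed risk — satisfied.
So (b) is not satisfied (F AND T).
(i) proximate cause — not met.
(ii) entrant a minor — satisfied.
(c): F AND T → false.
(3): F OR F OR F → false.
Overall = T AND T AND F = false.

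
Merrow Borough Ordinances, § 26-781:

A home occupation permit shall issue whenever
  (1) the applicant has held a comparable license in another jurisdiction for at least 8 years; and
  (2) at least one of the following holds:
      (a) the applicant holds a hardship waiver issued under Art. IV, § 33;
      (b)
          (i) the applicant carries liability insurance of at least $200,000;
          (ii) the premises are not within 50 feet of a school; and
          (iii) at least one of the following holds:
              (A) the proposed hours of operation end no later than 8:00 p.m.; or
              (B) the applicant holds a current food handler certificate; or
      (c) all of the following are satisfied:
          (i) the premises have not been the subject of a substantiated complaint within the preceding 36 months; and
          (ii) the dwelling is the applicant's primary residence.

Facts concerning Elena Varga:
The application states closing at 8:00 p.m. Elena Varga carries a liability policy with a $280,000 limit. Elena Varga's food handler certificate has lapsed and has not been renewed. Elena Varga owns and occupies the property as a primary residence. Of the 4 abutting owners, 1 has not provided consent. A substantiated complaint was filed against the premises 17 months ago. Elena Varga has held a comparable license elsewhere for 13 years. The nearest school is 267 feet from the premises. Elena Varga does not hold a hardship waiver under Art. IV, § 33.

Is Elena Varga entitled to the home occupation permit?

(1) prior license ≥ 8 yr — satisfied.
(a) hardship waiver — not satisfied.
(i) insurance ≥ $200,000 — met.
(ii) ≥50 ft from school — met.
(A) closes by 8 p.m. — holds.
(B) food handler cert. — not met.
So (iii) is satisfied (T OR F).
So (b) is satisfied (T AND T AND T).
(i) no complaint in 36 mo. — not satisfied.
(ii) primary residence — met.
(c) = F AND T = false.
So (2) is satisfied (F OR T OR F).
Overall: T AND T → true.

Yes — granted.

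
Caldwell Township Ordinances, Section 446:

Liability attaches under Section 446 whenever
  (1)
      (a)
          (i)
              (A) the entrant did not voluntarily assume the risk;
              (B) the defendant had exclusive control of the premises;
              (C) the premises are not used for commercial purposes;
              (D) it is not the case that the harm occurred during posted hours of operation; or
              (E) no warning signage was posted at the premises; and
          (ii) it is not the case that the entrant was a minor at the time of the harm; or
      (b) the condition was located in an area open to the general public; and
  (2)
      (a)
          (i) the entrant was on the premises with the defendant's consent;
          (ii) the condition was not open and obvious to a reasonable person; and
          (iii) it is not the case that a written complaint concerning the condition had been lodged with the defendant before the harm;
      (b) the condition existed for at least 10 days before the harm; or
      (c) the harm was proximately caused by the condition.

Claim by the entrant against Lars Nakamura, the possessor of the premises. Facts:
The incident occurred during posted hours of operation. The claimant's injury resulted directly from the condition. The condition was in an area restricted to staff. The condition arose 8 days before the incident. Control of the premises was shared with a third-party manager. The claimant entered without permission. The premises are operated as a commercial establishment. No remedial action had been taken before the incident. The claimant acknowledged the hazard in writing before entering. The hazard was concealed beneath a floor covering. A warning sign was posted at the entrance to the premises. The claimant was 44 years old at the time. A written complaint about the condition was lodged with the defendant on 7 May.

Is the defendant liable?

(A) no assumed risk — fails.
(B) exclusive control — not met.
(C) not (commercial use) — fails.
(D) not (during posted hours) — not met.
(E) no signage posted — fails.
(i): F OR F OR F OR F OR F → false.
(ii) not (entrant a minor) — met.
(a) = F AND T = false.
(b) public area — not satisfied.
So (1) is not satisfied (F OR F).
(i) consent to enter — not met.
(ii) not open/obvious — met.
(iii) not (complaint lodged) — not satisfied.
So (a) is not satisfied (F AND T AND F).
(b) condition ≥10 days old — not met.
(c) proximate cause — met.
(2): F OR F OR T → true.
Overall: F AND T → false.

No — not liable.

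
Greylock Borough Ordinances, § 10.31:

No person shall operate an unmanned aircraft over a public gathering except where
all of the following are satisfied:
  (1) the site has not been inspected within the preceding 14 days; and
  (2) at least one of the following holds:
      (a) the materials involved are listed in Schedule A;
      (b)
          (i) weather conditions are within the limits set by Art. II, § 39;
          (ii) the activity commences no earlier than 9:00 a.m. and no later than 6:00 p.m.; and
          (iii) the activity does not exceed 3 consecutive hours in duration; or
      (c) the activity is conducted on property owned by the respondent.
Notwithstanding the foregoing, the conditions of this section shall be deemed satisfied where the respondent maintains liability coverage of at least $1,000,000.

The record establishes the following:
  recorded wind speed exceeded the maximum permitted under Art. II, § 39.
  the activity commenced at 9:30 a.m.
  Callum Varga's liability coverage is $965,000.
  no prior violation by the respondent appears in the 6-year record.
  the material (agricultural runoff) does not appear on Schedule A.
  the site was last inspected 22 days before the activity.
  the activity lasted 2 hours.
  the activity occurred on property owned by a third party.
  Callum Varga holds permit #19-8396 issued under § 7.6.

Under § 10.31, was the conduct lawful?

No — unlawful.

(1) not (site inspected) — met.
(a) Schedule A material — not met.
(i) weather ok — not satisfied.
(ii) start within hours — met.
(iii) ≤ 3 hrs duration — met.
(b): F AND T AND T → false.
(c) own property — not met.
(2): F OR F OR F → false.
Overall: T AND F → false.
Exception (coverage ≥ $1,000,000) — not satisfied.
Result: main false OR exception false → false.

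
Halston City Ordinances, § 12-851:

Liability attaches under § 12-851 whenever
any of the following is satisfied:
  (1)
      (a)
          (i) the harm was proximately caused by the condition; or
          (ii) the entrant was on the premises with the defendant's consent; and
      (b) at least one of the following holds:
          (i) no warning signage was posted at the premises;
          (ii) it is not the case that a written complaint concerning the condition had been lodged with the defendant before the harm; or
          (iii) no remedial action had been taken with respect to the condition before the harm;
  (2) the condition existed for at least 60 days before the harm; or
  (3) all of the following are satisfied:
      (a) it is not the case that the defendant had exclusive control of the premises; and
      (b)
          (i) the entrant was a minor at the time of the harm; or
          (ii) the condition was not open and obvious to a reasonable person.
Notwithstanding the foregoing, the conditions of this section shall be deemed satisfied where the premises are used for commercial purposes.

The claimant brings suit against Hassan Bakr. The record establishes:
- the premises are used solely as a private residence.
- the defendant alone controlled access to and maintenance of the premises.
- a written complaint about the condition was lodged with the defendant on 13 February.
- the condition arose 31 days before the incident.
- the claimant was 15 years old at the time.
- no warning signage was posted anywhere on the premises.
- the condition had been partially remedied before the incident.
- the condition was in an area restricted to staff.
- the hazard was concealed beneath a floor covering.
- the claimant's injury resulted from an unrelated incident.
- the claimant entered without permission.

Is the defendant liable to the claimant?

No — not liable.

(i) proximate cause — not met.
(ii) consent to enter — fails.
(a): F OR F → false.
(i) no signage posted — satisfied.
(ii) not (complaint lodged) — fails.
(iii) no remedial action — not satisfied.
(b) = T OR F OR F = true.
(1): F AND T → false.
(2) condition ≥60 days old — not satisfied.
(a) not (exclusive control) — not met.
(i) entrant a minor — satisfied.
(ii) not open/obvious — satisfied.
(b): T OR T → true.
(3): F AND T → false.
Overall = F OR F OR F = false.
Exception (commercial use) — not satisfied.
Result: main false OR exception false → false.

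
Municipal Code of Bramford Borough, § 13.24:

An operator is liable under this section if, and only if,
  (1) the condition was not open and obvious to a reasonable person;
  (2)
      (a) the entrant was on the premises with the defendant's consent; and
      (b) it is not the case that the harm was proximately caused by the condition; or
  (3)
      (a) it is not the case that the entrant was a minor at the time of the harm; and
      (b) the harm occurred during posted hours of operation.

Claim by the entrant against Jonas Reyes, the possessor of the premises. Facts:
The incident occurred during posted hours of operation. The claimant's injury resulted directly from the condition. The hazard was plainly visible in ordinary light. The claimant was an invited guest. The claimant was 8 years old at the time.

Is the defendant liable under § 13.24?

(1) not open/obvious — fails.
(a) consent to enter — met.
(b) not (proximate cause) — not met.
(2): T AND F → false.
(a) not (entrant a minor) — fails.
(b) during posted hours — holds.
So (3) is not satisfied (F AND T).
Overall: F OR F OR F → false.

No — not liable.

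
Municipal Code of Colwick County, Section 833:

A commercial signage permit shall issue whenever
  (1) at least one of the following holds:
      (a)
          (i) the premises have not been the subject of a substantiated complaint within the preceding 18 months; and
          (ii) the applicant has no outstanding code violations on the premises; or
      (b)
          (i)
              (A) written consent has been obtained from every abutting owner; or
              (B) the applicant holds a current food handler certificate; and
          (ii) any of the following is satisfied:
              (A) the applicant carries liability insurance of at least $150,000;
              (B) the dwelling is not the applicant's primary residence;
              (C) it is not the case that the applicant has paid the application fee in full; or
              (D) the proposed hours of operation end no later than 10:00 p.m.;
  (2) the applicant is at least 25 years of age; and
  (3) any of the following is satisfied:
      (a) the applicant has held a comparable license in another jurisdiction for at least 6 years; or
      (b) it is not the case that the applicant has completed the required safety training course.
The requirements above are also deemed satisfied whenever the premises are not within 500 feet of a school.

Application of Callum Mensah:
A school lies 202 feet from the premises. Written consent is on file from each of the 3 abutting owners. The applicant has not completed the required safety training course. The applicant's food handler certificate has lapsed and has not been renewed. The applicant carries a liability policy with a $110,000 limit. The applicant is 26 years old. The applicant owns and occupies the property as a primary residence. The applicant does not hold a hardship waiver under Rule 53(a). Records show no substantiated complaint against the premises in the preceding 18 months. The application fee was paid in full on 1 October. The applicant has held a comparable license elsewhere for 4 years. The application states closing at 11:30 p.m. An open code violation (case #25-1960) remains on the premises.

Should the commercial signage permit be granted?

(i) no complaint in 18 mo. — met.
(ii) no code violations — not satisfied.
(a) = T AND F = false.
(A) all abutters consent — satisfied.
(B) food handler cert. — fails.
(i): T OR F → true.
(A) insurance ≥ $150,000 — fails.
(B) not (primary residence) — fails.
(C) not (fee paid) — not satisfied.
(D) closes by 10 p.m. — fails.
So (ii) is not satisfied (F OR F OR F OR F).
(b): T AND F → false.
(1): F OR F → false.
(2) age ≥ 25 — satisfied.
(a) prior license ≥ 6 yr — not satisfied.
(b) not (safety training) — satisfied.
So (3) is satisfied (F OR T).
So Overall is not satisfied (F AND T AND T).
Exception (≥500 ft from school) — not satisfied.
Result: main false OR exception false → false.

No — denied.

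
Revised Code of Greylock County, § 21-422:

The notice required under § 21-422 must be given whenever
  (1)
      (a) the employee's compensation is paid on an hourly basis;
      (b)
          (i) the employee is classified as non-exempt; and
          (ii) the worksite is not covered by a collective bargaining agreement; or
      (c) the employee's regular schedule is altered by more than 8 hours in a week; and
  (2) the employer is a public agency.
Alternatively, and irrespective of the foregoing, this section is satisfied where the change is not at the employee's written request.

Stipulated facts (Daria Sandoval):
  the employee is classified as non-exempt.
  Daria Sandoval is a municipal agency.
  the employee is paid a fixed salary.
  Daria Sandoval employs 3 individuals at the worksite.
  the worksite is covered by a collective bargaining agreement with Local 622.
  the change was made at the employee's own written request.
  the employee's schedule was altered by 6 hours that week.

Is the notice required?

No — not required.

(a) hourly-paid — not met.
(i) non-exempt — satisfied.
(ii) no CBA — fails.
(b) = T AND F = false.
(c) schedule shift > 8h — fails.
(1) = F OR F OR F = false.
(2) public agency — satisfied.
Overall: F AND T → false.
Exception (not employee-requested) — not satisfied.
Result: main false OR exception false → false.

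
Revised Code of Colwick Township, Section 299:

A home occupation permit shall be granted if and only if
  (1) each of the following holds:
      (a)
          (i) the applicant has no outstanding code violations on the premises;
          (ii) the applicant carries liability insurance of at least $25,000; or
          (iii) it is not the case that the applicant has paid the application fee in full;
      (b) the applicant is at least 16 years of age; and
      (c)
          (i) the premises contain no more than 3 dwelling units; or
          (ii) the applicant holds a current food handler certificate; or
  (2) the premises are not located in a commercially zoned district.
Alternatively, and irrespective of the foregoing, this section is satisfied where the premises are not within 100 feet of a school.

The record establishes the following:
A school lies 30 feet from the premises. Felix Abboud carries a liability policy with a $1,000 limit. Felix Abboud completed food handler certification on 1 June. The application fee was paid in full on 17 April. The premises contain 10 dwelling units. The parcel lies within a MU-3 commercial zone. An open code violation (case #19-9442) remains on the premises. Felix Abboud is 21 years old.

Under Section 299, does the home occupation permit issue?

No — denied.

(i) no code violations — fails.
(ii) insurance ≥ $25,000 — fails.
(iii) not (fee paid) — fails.
(a) = F OR F OR F = false.
(b) age ≥ 16 — met.
(i) ≤ 3 units — fails.
(ii) food handler cert. — satisfied.
So (c) is satisfied (F OR T).
(1): F AND T AND T → false.
(2) not (commercially zoned) — fails.
So Overall is not satisfied (F OR F).
Exception (≥100 ft from school) — not satisfied.
Result: main false OR exception false → false.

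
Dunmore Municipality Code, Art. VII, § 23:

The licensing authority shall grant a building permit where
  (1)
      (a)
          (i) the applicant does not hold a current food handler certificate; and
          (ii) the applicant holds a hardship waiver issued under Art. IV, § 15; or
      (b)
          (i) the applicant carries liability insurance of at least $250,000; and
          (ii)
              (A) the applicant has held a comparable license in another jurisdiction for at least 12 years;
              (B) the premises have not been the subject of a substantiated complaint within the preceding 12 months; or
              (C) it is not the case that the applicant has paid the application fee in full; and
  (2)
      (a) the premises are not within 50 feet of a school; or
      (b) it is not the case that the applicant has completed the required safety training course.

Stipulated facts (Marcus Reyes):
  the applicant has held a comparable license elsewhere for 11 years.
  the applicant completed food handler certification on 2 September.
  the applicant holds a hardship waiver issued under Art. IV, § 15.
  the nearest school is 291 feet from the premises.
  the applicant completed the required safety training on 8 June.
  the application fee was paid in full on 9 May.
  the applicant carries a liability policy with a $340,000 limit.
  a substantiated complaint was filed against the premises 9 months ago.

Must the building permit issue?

(i) not (food handler cert.) — not met.
(ii) hardship waiver — met.
(a) = F AND T = false.
(i) insurance ≥ $250,000 — met.
(A) prior license ≥ 12 yr — not met.
(B) no complaint in 12 mo. — fails.
(C) not (fee paid) — not met.
(ii): F OR F OR F → false.
(b): T AND F → false.
So (1) is not satisfied (F OR F).
(a) ≥50 ft from school — met.
(b) not (safety training) — not met.
So (2) is satisfied (T OR F).
Overall = F AND T = false.

No — denied.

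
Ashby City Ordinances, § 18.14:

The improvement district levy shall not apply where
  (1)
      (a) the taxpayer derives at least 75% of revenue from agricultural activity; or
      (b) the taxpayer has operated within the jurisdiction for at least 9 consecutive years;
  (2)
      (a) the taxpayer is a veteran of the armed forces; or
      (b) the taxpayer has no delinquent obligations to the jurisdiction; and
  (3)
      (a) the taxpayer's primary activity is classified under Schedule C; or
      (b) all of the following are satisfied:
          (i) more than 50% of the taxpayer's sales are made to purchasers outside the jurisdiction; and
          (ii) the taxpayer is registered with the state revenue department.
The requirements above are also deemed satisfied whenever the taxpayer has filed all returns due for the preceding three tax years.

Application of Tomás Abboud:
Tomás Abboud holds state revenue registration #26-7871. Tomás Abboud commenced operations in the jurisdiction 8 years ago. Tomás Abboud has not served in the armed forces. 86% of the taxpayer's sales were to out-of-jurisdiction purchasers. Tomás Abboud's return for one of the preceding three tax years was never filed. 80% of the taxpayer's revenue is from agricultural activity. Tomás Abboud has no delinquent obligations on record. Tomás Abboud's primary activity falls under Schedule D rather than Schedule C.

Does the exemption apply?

Yes — exempt.

(a) ≥75% agricultural — satisfied.
(b) ≥ 9 yrs in jurisdiction — fails.
(1) = T OR F = true.
(a) veteran — not met.
(b) no delinquency — holds.
(2): F OR T → true.
(a) Schedule C activity — not satisfied.
(i) >50% out-of-jur. sales — satisfied.
(ii) state-registered — satisfied.
(b) = T AND T = true.
(3): F OR T → true.
Overall = T AND T AND T = true.
Exception (returns current) — not satisfied.
Result: main true OR exception false → true.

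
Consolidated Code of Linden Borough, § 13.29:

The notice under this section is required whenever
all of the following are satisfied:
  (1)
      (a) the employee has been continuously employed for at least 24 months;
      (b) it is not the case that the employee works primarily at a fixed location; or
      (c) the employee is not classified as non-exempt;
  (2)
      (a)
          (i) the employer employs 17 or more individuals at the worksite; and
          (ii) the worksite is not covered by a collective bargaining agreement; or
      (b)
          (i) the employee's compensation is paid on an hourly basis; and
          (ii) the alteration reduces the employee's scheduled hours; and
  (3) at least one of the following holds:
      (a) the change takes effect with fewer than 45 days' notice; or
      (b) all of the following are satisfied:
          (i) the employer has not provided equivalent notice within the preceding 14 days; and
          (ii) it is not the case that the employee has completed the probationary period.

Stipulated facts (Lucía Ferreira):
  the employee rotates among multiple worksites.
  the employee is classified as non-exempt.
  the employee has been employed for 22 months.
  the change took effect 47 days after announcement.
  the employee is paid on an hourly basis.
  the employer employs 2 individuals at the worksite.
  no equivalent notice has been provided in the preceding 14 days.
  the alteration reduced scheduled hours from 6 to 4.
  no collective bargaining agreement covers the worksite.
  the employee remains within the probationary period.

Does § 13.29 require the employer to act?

(a) tenure ≥ 24 mo. — fails.
(b) not (fixed location) — satisfied.
(c) not (non-exempt) — not met.
So (1) is satisfied (F OR T OR F).
(i) ≥ 17 at site — fails.
(ii) no CBA — met.
(a) = F AND T = false.
(i) hourly-paid — holds.
(ii) hours reduced — holds.
(b) = T AND T = true.
(2): F OR T → true.
(a) < 45 days' notice — fails.
(i) no recent notice — met.
(ii) not (past probation) — met.
(b): T AND T → true.
So (3) is satisfied (F OR T).
Overall: T AND T AND T → true.

Yes — required.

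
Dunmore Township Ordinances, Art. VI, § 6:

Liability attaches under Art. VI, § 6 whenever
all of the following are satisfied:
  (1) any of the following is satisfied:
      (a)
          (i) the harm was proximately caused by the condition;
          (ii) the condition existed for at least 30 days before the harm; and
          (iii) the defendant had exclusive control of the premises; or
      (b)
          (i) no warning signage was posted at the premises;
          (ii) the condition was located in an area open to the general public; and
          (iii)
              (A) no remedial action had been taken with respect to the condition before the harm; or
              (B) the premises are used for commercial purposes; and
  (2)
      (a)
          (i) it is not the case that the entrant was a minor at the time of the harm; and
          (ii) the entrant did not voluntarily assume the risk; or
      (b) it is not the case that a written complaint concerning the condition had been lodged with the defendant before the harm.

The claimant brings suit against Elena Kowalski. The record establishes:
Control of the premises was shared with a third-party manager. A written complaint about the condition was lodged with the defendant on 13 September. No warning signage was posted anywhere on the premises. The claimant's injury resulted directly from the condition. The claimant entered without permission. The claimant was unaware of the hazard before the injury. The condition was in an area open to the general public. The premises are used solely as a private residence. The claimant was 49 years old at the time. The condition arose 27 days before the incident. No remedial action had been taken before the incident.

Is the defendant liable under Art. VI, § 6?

Yes — liable.

(i) proximate cause — holds.
(ii) condition ≥30 days old — not satisfied.
(iii) exclusive control — fails.
(a) = T AND F AND F = false.
(i) no signage posted — satisfied.
(ii) public area — holds.
(A) no remedial action — satisfied.
(B) commercial use — fails.
So (iii) is satisfied (T OR F).
(b) = T AND T AND T = true.
So (1) is satisfied (F OR T).
(i) not (entrant a minor) — met.
(ii) no assumed risk — met.
(a): T AND T → true.
(b) not (complaint lodged) — not met.
So (2) is satisfied (T OR F).
Overall = T AND T = true.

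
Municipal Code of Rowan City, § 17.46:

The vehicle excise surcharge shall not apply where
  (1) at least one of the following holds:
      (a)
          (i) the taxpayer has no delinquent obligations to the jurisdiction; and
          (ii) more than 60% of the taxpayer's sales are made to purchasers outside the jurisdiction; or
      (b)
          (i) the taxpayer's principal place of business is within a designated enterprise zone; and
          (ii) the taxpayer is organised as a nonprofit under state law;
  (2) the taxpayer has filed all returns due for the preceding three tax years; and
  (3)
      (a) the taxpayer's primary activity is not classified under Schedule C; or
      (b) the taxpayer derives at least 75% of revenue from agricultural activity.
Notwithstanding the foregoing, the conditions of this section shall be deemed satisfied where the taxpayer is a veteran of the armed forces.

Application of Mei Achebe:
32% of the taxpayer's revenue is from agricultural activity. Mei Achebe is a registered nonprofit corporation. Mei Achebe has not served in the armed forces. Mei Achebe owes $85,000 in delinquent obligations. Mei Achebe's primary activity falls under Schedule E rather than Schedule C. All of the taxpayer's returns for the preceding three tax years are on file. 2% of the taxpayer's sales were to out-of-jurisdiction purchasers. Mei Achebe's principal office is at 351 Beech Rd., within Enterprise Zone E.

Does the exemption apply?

Yes — exempt.

(i) no delinquency — fails.
(ii) >60% out-of-jur. sales — not satisfied.
So (a) is not satisfied (F AND F).
(i) in enterprise zone — holds.
(ii) nonprofit — satisfied.
(b): T AND T → true.
So (1) is satisfied (F OR T).
(2) returns current — met.
(a) not (Schedule C activity) — holds.
(b) ≥75% agricultural — not met.
(3) = T OR F = true.
Overall: T AND T AND T → true.
Exception (veteran) — not satisfied.
Result: main true OR exception false → true.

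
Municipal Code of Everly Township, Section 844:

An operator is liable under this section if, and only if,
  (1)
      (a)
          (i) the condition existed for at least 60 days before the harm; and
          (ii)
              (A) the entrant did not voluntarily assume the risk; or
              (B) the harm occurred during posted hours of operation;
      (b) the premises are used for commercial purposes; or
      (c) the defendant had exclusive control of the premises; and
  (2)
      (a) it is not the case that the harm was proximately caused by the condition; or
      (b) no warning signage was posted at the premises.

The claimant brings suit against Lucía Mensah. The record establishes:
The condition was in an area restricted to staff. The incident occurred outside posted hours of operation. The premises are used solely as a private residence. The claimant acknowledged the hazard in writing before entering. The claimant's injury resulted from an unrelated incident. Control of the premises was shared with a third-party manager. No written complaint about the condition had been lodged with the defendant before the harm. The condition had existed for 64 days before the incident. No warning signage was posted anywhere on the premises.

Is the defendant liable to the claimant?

(i) condition ≥60 days old — satisfied.
(A) no assumed risk — fails.
(B) during posted hours — not met.
(ii): F OR F → false.
(a) = T AND F = false.
(b) commercial use — not met.
(c) exclusive control — fails.
(1) = F OR F OR F = false.
(a) not (proximate cause) — holds.
(b) no signage posted — holds.
So (2) is satisfied (T OR T).
Overall: F AND T → false.

No — not liable.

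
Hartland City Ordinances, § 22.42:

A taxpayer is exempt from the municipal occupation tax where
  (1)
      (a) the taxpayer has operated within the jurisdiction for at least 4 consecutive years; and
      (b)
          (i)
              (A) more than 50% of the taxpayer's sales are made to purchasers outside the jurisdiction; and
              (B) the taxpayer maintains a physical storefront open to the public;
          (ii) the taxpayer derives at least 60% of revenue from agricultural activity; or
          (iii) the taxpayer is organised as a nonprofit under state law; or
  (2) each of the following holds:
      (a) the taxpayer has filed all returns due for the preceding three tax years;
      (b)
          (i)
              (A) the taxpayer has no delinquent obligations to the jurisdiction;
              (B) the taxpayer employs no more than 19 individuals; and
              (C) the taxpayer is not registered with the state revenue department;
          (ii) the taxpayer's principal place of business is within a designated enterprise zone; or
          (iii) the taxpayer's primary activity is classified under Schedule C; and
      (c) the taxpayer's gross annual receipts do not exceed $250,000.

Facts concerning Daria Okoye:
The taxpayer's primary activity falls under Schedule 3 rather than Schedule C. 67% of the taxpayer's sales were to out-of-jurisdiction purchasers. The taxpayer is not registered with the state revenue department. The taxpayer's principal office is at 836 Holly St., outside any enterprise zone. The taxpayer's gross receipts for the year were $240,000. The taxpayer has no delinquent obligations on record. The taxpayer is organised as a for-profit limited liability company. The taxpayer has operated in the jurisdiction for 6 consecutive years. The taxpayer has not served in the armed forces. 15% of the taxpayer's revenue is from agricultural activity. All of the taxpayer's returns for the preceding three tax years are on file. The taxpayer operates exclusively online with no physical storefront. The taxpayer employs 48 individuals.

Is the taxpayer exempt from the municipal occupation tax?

(a) ≥ 4 yrs in jurisdiction — met.
(A) >50% out-of-jur. sales — holds.
(B) has storefront — not satisfied.
So (i) is not satisfied (T AND F).
(ii) ≥60% agricultural — fails.
(iii) nonprofit — not met.
So (b) is not satisfied (F OR F OR F).
So (1) is not satisfied (T AND F).
(a) returns current — met.
(A) no delinquency — satisfied.
(B) ≤ 19 employees — not satisfied.
(C) not (state-registered) — holds.
So (i) is not satisfied (T AND F AND T).
(ii) in enterprise zone — fails.
(iii) Schedule C activity — not satisfied.
(b) = F OR F OR F = false.
(c) receipts ≤ $250,000 — satisfied.
So (2) is not satisfied (T AND F AND T).
Overall = F OR F = false.

No — not exempt.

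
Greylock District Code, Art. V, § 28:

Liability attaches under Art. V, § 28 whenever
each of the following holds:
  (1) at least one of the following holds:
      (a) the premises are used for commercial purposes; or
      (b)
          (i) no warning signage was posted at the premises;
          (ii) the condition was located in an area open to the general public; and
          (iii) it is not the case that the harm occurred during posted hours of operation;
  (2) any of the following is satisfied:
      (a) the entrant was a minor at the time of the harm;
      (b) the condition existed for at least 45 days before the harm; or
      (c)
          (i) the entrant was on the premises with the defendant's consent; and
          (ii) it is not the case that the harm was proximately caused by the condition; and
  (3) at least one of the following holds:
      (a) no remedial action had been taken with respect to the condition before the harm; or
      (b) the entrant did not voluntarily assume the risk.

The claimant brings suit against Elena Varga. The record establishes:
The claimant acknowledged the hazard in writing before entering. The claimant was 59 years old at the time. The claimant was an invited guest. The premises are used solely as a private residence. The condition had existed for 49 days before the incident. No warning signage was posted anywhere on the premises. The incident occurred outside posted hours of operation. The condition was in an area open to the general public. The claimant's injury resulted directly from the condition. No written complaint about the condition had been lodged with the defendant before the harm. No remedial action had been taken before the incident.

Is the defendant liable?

(a) commercial use — not satisfied.
(i) no signage posted — holds.
(ii) public area — met.
(iii) not (during posted hours) — holds.
(b): T AND T AND T → true.
(1) = F OR T = true.
(a) entrant a minor — not met.
(b) condition ≥45 days old — holds.
(i) consent to enter — holds.
(ii) not (proximate cause) — not satisfied.
So (c) is not satisfied (T AND F).
(2) = F OR T OR F = true.
(a) no remedial action — met.
(b) no assumed risk — fails.
(3): T OR F → true.
So Overall is satisfied (T AND T AND T).

Yes — liable.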